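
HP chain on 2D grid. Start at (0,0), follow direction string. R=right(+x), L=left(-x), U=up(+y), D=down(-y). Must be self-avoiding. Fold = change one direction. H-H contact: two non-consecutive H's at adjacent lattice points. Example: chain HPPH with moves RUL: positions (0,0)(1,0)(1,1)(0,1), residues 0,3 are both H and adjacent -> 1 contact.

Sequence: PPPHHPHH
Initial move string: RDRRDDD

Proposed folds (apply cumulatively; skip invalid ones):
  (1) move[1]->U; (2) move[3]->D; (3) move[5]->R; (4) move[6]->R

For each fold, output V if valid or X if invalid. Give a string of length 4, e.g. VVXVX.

Answer: VVVV

Derivation:
Initial: RDRRDDD -> [(0, 0), (1, 0), (1, -1), (2, -1), (3, -1), (3, -2), (3, -3), (3, -4)]
Fold 1: move[1]->U => RURRDDD VALID
Fold 2: move[3]->D => RURDDDD VALID
Fold 3: move[5]->R => RURDDRD VALID
Fold 4: move[6]->R => RURDDRR VALID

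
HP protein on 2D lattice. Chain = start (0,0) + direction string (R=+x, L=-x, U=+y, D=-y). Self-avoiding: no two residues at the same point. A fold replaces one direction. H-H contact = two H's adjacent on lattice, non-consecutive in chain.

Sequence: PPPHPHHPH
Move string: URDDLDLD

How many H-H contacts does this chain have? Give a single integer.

Answer: 0

Derivation:
Positions: [(0, 0), (0, 1), (1, 1), (1, 0), (1, -1), (0, -1), (0, -2), (-1, -2), (-1, -3)]
No H-H contacts found.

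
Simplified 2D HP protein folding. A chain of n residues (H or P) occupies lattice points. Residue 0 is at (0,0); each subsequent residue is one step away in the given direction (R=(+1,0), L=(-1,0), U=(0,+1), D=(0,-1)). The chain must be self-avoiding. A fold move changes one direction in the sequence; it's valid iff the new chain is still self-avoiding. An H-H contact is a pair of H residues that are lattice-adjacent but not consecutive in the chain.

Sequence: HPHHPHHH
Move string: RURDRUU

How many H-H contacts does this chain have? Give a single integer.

Answer: 1

Derivation:
Positions: [(0, 0), (1, 0), (1, 1), (2, 1), (2, 0), (3, 0), (3, 1), (3, 2)]
H-H contact: residue 3 @(2,1) - residue 6 @(3, 1)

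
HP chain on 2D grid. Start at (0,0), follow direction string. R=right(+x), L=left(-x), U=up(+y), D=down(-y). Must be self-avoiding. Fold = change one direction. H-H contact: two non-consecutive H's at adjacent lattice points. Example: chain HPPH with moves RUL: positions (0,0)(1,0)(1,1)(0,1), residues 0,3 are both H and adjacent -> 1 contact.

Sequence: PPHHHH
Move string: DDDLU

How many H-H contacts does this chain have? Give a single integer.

Answer: 1

Derivation:
Positions: [(0, 0), (0, -1), (0, -2), (0, -3), (-1, -3), (-1, -2)]
H-H contact: residue 2 @(0,-2) - residue 5 @(-1, -2)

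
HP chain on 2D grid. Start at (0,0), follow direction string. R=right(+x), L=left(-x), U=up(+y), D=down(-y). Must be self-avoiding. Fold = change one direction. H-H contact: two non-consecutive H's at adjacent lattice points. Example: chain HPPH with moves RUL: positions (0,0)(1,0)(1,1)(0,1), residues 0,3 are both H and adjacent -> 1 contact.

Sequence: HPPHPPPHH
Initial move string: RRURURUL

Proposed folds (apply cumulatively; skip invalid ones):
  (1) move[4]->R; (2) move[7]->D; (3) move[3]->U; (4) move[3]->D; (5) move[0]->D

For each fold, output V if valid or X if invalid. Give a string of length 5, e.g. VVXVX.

Initial: RRURURUL -> [(0, 0), (1, 0), (2, 0), (2, 1), (3, 1), (3, 2), (4, 2), (4, 3), (3, 3)]
Fold 1: move[4]->R => RRURRRUL VALID
Fold 2: move[7]->D => RRURRRUD INVALID (collision), skipped
Fold 3: move[3]->U => RRUURRUL VALID
Fold 4: move[3]->D => RRUDRRUL INVALID (collision), skipped
Fold 5: move[0]->D => DRUURRUL VALID

Answer: VXVXV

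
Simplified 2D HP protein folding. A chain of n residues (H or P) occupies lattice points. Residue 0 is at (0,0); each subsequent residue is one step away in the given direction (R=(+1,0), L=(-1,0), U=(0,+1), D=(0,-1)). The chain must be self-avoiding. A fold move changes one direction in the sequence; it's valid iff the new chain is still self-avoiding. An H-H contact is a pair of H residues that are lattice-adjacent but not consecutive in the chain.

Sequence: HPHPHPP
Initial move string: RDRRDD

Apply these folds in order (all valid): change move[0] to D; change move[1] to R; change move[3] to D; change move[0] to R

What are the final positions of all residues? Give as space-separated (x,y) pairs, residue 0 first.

Initial moves: RDRRDD
Fold: move[0]->D => DDRRDD (positions: [(0, 0), (0, -1), (0, -2), (1, -2), (2, -2), (2, -3), (2, -4)])
Fold: move[1]->R => DRRRDD (positions: [(0, 0), (0, -1), (1, -1), (2, -1), (3, -1), (3, -2), (3, -3)])
Fold: move[3]->D => DRRDDD (positions: [(0, 0), (0, -1), (1, -1), (2, -1), (2, -2), (2, -3), (2, -4)])
Fold: move[0]->R => RRRDDD (positions: [(0, 0), (1, 0), (2, 0), (3, 0), (3, -1), (3, -2), (3, -3)])

Answer: (0,0) (1,0) (2,0) (3,0) (3,-1) (3,-2) (3,-3)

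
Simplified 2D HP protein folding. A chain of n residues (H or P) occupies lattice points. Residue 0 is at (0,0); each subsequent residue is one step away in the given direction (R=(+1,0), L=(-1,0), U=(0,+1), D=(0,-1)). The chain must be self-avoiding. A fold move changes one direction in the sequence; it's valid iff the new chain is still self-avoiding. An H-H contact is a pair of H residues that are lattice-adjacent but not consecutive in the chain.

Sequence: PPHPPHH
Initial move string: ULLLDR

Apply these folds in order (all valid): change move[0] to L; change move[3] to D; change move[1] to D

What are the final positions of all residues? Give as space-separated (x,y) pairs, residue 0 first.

Answer: (0,0) (-1,0) (-1,-1) (-2,-1) (-2,-2) (-2,-3) (-1,-3)

Derivation:
Initial moves: ULLLDR
Fold: move[0]->L => LLLLDR (positions: [(0, 0), (-1, 0), (-2, 0), (-3, 0), (-4, 0), (-4, -1), (-3, -1)])
Fold: move[3]->D => LLLDDR (positions: [(0, 0), (-1, 0), (-2, 0), (-3, 0), (-3, -1), (-3, -2), (-2, -2)])
Fold: move[1]->D => LDLDDR (positions: [(0, 0), (-1, 0), (-1, -1), (-2, -1), (-2, -2), (-2, -3), (-1, -3)])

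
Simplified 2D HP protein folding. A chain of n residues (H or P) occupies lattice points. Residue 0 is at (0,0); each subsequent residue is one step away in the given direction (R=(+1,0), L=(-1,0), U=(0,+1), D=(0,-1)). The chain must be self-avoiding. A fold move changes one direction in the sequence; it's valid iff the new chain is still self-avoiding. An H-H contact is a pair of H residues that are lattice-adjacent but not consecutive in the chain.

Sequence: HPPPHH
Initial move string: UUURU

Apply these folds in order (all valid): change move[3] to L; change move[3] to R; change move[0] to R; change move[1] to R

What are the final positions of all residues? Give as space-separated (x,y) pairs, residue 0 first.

Answer: (0,0) (1,0) (2,0) (2,1) (3,1) (3,2)

Derivation:
Initial moves: UUURU
Fold: move[3]->L => UUULU (positions: [(0, 0), (0, 1), (0, 2), (0, 3), (-1, 3), (-1, 4)])
Fold: move[3]->R => UUURU (positions: [(0, 0), (0, 1), (0, 2), (0, 3), (1, 3), (1, 4)])
Fold: move[0]->R => RUURU (positions: [(0, 0), (1, 0), (1, 1), (1, 2), (2, 2), (2, 3)])
Fold: move[1]->R => RRURU (positions: [(0, 0), (1, 0), (2, 0), (2, 1), (3, 1), (3, 2)])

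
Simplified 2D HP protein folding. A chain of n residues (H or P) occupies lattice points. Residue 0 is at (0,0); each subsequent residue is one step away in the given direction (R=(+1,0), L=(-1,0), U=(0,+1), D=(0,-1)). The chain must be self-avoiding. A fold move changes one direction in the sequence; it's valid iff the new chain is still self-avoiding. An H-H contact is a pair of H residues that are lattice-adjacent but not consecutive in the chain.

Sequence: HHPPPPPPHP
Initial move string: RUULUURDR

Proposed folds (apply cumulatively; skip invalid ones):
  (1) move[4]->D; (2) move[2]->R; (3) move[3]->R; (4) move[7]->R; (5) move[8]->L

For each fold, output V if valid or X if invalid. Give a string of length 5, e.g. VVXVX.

Answer: XXVVX

Derivation:
Initial: RUULUURDR -> [(0, 0), (1, 0), (1, 1), (1, 2), (0, 2), (0, 3), (0, 4), (1, 4), (1, 3), (2, 3)]
Fold 1: move[4]->D => RUULDURDR INVALID (collision), skipped
Fold 2: move[2]->R => RURLUURDR INVALID (collision), skipped
Fold 3: move[3]->R => RUURUURDR VALID
Fold 4: move[7]->R => RUURUURRR VALID
Fold 5: move[8]->L => RUURUURRL INVALID (collision), skipped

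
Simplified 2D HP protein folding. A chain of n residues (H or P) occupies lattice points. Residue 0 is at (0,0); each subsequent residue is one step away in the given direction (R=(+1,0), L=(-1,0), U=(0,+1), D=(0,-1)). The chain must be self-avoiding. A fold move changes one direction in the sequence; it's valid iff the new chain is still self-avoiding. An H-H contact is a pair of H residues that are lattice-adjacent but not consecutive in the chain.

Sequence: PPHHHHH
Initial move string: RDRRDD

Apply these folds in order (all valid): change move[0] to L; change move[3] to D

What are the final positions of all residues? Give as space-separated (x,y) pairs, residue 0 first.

Initial moves: RDRRDD
Fold: move[0]->L => LDRRDD (positions: [(0, 0), (-1, 0), (-1, -1), (0, -1), (1, -1), (1, -2), (1, -3)])
Fold: move[3]->D => LDRDDD (positions: [(0, 0), (-1, 0), (-1, -1), (0, -1), (0, -2), (0, -3), (0, -4)])

Answer: (0,0) (-1,0) (-1,-1) (0,-1) (0,-2) (0,-3) (0,-4)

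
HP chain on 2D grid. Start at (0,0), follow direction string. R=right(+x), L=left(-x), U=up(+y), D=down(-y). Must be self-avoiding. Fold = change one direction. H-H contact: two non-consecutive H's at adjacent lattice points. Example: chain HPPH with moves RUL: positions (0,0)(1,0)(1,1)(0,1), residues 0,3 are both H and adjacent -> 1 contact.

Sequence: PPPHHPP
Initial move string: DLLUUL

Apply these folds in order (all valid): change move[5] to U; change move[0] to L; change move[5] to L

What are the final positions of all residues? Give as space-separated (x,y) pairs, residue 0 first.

Initial moves: DLLUUL
Fold: move[5]->U => DLLUUU (positions: [(0, 0), (0, -1), (-1, -1), (-2, -1), (-2, 0), (-2, 1), (-2, 2)])
Fold: move[0]->L => LLLUUU (positions: [(0, 0), (-1, 0), (-2, 0), (-3, 0), (-3, 1), (-3, 2), (-3, 3)])
Fold: move[5]->L => LLLUUL (positions: [(0, 0), (-1, 0), (-2, 0), (-3, 0), (-3, 1), (-3, 2), (-4, 2)])

Answer: (0,0) (-1,0) (-2,0) (-3,0) (-3,1) (-3,2) (-4,2)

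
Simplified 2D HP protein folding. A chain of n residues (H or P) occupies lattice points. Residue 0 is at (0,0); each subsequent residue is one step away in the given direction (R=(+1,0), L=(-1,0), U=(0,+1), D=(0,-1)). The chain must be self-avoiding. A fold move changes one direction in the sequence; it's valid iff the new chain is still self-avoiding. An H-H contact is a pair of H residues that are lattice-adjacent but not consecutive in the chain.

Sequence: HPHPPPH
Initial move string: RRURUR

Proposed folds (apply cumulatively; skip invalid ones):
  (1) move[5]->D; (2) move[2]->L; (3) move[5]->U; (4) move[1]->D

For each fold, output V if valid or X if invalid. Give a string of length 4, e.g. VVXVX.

Initial: RRURUR -> [(0, 0), (1, 0), (2, 0), (2, 1), (3, 1), (3, 2), (4, 2)]
Fold 1: move[5]->D => RRURUD INVALID (collision), skipped
Fold 2: move[2]->L => RRLRUR INVALID (collision), skipped
Fold 3: move[5]->U => RRURUU VALID
Fold 4: move[1]->D => RDURUU INVALID (collision), skipped

Answer: XXVX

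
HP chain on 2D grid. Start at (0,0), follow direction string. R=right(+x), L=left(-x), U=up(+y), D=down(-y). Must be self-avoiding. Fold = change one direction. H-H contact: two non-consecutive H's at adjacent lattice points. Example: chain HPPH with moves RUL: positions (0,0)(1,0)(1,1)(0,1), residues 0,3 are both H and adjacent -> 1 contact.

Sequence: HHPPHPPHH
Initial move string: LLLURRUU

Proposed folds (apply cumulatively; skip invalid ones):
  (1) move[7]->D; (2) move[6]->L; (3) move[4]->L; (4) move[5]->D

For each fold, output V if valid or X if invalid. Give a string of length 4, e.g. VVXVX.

Initial: LLLURRUU -> [(0, 0), (-1, 0), (-2, 0), (-3, 0), (-3, 1), (-2, 1), (-1, 1), (-1, 2), (-1, 3)]
Fold 1: move[7]->D => LLLURRUD INVALID (collision), skipped
Fold 2: move[6]->L => LLLURRLU INVALID (collision), skipped
Fold 3: move[4]->L => LLLULRUU INVALID (collision), skipped
Fold 4: move[5]->D => LLLURDUU INVALID (collision), skipped

Answer: XXXX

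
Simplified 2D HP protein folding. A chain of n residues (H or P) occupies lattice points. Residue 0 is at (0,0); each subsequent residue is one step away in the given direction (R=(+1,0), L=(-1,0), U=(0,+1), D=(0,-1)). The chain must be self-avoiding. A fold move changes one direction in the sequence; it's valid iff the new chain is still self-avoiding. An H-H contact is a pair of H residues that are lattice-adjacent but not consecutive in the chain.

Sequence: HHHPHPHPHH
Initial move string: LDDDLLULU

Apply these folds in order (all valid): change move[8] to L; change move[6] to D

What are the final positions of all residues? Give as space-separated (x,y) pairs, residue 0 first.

Answer: (0,0) (-1,0) (-1,-1) (-1,-2) (-1,-3) (-2,-3) (-3,-3) (-3,-4) (-4,-4) (-5,-4)

Derivation:
Initial moves: LDDDLLULU
Fold: move[8]->L => LDDDLLULL (positions: [(0, 0), (-1, 0), (-1, -1), (-1, -2), (-1, -3), (-2, -3), (-3, -3), (-3, -2), (-4, -2), (-5, -2)])
Fold: move[6]->D => LDDDLLDLL (positions: [(0, 0), (-1, 0), (-1, -1), (-1, -2), (-1, -3), (-2, -3), (-3, -3), (-3, -4), (-4, -4), (-5, -4)])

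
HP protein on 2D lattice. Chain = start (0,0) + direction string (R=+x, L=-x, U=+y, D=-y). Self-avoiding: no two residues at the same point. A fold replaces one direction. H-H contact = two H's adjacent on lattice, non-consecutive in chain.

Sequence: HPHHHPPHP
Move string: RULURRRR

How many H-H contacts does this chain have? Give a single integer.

Positions: [(0, 0), (1, 0), (1, 1), (0, 1), (0, 2), (1, 2), (2, 2), (3, 2), (4, 2)]
H-H contact: residue 0 @(0,0) - residue 3 @(0, 1)

Answer: 1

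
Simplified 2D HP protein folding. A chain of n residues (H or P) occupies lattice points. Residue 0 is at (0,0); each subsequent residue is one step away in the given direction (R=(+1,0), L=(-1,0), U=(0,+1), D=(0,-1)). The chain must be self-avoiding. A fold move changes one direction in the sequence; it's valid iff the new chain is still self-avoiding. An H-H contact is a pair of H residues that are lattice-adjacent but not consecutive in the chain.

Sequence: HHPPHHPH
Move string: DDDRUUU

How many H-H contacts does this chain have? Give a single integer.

Positions: [(0, 0), (0, -1), (0, -2), (0, -3), (1, -3), (1, -2), (1, -1), (1, 0)]
H-H contact: residue 0 @(0,0) - residue 7 @(1, 0)

Answer: 1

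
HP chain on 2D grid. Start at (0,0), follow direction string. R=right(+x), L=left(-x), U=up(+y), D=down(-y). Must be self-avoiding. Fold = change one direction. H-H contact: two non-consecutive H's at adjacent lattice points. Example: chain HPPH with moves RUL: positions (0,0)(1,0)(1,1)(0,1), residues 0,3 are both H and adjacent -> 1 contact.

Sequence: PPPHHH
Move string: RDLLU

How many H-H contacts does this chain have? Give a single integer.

Answer: 0

Derivation:
Positions: [(0, 0), (1, 0), (1, -1), (0, -1), (-1, -1), (-1, 0)]
No H-H contacts found.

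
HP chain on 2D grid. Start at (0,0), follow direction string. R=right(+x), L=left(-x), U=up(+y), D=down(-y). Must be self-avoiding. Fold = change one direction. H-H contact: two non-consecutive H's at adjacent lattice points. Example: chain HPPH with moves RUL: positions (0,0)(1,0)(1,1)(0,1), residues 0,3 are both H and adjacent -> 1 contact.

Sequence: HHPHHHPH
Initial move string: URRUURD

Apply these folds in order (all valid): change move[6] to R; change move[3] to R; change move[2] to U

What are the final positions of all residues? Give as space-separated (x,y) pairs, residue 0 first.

Initial moves: URRUURD
Fold: move[6]->R => URRUURR (positions: [(0, 0), (0, 1), (1, 1), (2, 1), (2, 2), (2, 3), (3, 3), (4, 3)])
Fold: move[3]->R => URRRURR (positions: [(0, 0), (0, 1), (1, 1), (2, 1), (3, 1), (3, 2), (4, 2), (5, 2)])
Fold: move[2]->U => URURURR (positions: [(0, 0), (0, 1), (1, 1), (1, 2), (2, 2), (2, 3), (3, 3), (4, 3)])

Answer: (0,0) (0,1) (1,1) (1,2) (2,2) (2,3) (3,3) (4,3)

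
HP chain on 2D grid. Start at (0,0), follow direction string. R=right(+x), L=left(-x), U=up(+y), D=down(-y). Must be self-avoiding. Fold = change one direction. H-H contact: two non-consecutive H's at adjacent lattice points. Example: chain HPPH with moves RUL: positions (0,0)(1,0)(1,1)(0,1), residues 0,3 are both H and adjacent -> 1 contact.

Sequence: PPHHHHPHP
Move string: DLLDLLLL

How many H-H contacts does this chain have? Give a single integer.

Positions: [(0, 0), (0, -1), (-1, -1), (-2, -1), (-2, -2), (-3, -2), (-4, -2), (-5, -2), (-6, -2)]
No H-H contacts found.

Answer: 0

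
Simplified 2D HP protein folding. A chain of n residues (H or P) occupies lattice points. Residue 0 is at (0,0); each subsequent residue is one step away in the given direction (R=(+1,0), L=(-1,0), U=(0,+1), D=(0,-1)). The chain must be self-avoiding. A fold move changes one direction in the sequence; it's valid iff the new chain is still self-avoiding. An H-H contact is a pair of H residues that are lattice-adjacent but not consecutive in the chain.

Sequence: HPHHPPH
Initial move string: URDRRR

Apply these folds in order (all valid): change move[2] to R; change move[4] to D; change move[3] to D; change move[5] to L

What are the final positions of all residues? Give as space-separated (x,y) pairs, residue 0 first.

Answer: (0,0) (0,1) (1,1) (2,1) (2,0) (2,-1) (1,-1)

Derivation:
Initial moves: URDRRR
Fold: move[2]->R => URRRRR (positions: [(0, 0), (0, 1), (1, 1), (2, 1), (3, 1), (4, 1), (5, 1)])
Fold: move[4]->D => URRRDR (positions: [(0, 0), (0, 1), (1, 1), (2, 1), (3, 1), (3, 0), (4, 0)])
Fold: move[3]->D => URRDDR (positions: [(0, 0), (0, 1), (1, 1), (2, 1), (2, 0), (2, -1), (3, -1)])
Fold: move[5]->L => URRDDL (positions: [(0, 0), (0, 1), (1, 1), (2, 1), (2, 0), (2, -1), (1, -1)])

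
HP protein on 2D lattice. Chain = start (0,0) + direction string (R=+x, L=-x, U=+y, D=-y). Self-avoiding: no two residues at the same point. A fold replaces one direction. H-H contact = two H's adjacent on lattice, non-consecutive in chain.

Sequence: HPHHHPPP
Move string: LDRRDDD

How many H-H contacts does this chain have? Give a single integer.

Answer: 1

Derivation:
Positions: [(0, 0), (-1, 0), (-1, -1), (0, -1), (1, -1), (1, -2), (1, -3), (1, -4)]
H-H contact: residue 0 @(0,0) - residue 3 @(0, -1)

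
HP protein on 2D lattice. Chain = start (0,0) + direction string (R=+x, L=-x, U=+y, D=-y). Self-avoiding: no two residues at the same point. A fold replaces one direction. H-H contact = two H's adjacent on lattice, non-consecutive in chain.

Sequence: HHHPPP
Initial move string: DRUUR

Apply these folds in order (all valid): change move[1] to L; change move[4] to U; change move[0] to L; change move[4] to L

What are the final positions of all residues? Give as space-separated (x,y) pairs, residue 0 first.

Answer: (0,0) (-1,0) (-2,0) (-2,1) (-2,2) (-3,2)

Derivation:
Initial moves: DRUUR
Fold: move[1]->L => DLUUR (positions: [(0, 0), (0, -1), (-1, -1), (-1, 0), (-1, 1), (0, 1)])
Fold: move[4]->U => DLUUU (positions: [(0, 0), (0, -1), (-1, -1), (-1, 0), (-1, 1), (-1, 2)])
Fold: move[0]->L => LLUUU (positions: [(0, 0), (-1, 0), (-2, 0), (-2, 1), (-2, 2), (-2, 3)])
Fold: move[4]->L => LLUUL (positions: [(0, 0), (-1, 0), (-2, 0), (-2, 1), (-2, 2), (-3, 2)])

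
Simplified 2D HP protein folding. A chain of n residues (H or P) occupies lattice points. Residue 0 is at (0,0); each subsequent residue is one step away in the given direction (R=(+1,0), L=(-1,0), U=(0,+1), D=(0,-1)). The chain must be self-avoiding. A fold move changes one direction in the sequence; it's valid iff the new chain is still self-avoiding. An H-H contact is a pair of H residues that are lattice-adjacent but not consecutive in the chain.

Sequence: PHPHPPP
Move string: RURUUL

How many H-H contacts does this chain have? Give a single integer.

Answer: 0

Derivation:
Positions: [(0, 0), (1, 0), (1, 1), (2, 1), (2, 2), (2, 3), (1, 3)]
No H-H contacts found.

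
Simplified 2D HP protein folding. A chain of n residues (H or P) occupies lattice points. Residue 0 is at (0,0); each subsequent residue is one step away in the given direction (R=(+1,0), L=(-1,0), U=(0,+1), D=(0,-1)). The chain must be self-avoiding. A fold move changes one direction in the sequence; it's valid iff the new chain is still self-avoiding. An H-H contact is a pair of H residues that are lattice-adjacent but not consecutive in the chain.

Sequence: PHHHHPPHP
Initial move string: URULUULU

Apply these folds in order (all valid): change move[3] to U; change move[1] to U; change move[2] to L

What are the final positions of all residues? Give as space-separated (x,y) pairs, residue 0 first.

Initial moves: URULUULU
Fold: move[3]->U => URUUUULU (positions: [(0, 0), (0, 1), (1, 1), (1, 2), (1, 3), (1, 4), (1, 5), (0, 5), (0, 6)])
Fold: move[1]->U => UUUUUULU (positions: [(0, 0), (0, 1), (0, 2), (0, 3), (0, 4), (0, 5), (0, 6), (-1, 6), (-1, 7)])
Fold: move[2]->L => UULUUULU (positions: [(0, 0), (0, 1), (0, 2), (-1, 2), (-1, 3), (-1, 4), (-1, 5), (-2, 5), (-2, 6)])

Answer: (0,0) (0,1) (0,2) (-1,2) (-1,3) (-1,4) (-1,5) (-2,5) (-2,6)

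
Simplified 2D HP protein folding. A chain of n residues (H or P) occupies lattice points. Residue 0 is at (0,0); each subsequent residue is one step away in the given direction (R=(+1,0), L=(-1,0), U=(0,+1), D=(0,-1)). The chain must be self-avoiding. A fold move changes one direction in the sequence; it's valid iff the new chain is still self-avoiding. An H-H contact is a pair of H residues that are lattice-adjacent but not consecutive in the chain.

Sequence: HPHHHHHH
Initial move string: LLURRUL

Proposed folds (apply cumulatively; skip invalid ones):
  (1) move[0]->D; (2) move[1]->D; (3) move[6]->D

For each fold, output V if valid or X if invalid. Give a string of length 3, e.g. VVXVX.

Initial: LLURRUL -> [(0, 0), (-1, 0), (-2, 0), (-2, 1), (-1, 1), (0, 1), (0, 2), (-1, 2)]
Fold 1: move[0]->D => DLURRUL INVALID (collision), skipped
Fold 2: move[1]->D => LDURRUL INVALID (collision), skipped
Fold 3: move[6]->D => LLURRUD INVALID (collision), skipped

Answer: XXX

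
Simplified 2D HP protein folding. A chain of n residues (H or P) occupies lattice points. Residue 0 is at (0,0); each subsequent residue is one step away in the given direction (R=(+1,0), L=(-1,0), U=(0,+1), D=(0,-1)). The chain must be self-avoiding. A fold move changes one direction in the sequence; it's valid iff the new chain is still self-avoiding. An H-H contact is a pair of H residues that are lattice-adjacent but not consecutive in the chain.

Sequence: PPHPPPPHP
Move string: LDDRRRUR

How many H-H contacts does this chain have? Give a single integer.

Positions: [(0, 0), (-1, 0), (-1, -1), (-1, -2), (0, -2), (1, -2), (2, -2), (2, -1), (3, -1)]
No H-H contacts found.

Answer: 0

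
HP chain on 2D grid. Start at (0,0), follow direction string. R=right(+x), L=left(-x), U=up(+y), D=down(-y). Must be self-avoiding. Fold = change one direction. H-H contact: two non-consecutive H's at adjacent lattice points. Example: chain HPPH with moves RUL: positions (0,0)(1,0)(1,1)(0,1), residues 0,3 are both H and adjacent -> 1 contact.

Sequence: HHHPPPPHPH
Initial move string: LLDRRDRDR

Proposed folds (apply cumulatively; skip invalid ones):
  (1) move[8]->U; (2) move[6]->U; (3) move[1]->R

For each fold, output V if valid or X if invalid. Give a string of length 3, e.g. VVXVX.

Answer: XXX

Derivation:
Initial: LLDRRDRDR -> [(0, 0), (-1, 0), (-2, 0), (-2, -1), (-1, -1), (0, -1), (0, -2), (1, -2), (1, -3), (2, -3)]
Fold 1: move[8]->U => LLDRRDRDU INVALID (collision), skipped
Fold 2: move[6]->U => LLDRRDUDR INVALID (collision), skipped
Fold 3: move[1]->R => LRDRRDRDR INVALID (collision), skipped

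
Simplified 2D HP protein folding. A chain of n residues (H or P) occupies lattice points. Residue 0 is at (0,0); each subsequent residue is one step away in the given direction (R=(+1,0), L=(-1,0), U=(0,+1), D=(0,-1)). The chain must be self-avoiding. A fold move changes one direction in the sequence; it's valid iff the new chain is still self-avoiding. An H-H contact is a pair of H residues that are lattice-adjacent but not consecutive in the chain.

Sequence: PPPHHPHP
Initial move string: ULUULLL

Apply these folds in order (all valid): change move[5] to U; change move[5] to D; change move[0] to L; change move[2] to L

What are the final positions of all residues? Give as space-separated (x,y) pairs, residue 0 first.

Initial moves: ULUULLL
Fold: move[5]->U => ULUULUL (positions: [(0, 0), (0, 1), (-1, 1), (-1, 2), (-1, 3), (-2, 3), (-2, 4), (-3, 4)])
Fold: move[5]->D => ULUULDL (positions: [(0, 0), (0, 1), (-1, 1), (-1, 2), (-1, 3), (-2, 3), (-2, 2), (-3, 2)])
Fold: move[0]->L => LLUULDL (positions: [(0, 0), (-1, 0), (-2, 0), (-2, 1), (-2, 2), (-3, 2), (-3, 1), (-4, 1)])
Fold: move[2]->L => LLLULDL (positions: [(0, 0), (-1, 0), (-2, 0), (-3, 0), (-3, 1), (-4, 1), (-4, 0), (-5, 0)])

Answer: (0,0) (-1,0) (-2,0) (-3,0) (-3,1) (-4,1) (-4,0) (-5,0)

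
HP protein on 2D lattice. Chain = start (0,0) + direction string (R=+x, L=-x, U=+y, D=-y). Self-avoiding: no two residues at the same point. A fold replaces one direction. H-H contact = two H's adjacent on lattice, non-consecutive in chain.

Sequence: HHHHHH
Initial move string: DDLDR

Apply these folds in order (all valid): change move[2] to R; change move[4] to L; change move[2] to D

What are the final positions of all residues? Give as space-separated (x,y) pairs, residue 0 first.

Initial moves: DDLDR
Fold: move[2]->R => DDRDR (positions: [(0, 0), (0, -1), (0, -2), (1, -2), (1, -3), (2, -3)])
Fold: move[4]->L => DDRDL (positions: [(0, 0), (0, -1), (0, -2), (1, -2), (1, -3), (0, -3)])
Fold: move[2]->D => DDDDL (positions: [(0, 0), (0, -1), (0, -2), (0, -3), (0, -4), (-1, -4)])

Answer: (0,0) (0,-1) (0,-2) (0,-3) (0,-4) (-1,-4)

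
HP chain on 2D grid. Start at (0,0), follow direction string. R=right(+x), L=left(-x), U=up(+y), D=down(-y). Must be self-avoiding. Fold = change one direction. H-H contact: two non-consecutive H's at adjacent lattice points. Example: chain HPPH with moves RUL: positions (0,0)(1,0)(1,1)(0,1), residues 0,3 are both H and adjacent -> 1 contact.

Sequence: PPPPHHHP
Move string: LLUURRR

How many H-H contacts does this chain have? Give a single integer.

Positions: [(0, 0), (-1, 0), (-2, 0), (-2, 1), (-2, 2), (-1, 2), (0, 2), (1, 2)]
No H-H contacts found.

Answer: 0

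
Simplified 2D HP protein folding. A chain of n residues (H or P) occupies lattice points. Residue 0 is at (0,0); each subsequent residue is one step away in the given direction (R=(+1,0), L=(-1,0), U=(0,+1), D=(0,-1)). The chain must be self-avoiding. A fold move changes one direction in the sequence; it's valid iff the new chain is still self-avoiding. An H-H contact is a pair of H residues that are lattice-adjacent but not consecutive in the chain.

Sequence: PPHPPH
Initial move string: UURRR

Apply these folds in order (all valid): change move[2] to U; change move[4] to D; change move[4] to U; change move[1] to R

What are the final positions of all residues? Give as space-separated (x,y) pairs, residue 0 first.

Answer: (0,0) (0,1) (1,1) (1,2) (2,2) (2,3)

Derivation:
Initial moves: UURRR
Fold: move[2]->U => UUURR (positions: [(0, 0), (0, 1), (0, 2), (0, 3), (1, 3), (2, 3)])
Fold: move[4]->D => UUURD (positions: [(0, 0), (0, 1), (0, 2), (0, 3), (1, 3), (1, 2)])
Fold: move[4]->U => UUURU (positions: [(0, 0), (0, 1), (0, 2), (0, 3), (1, 3), (1, 4)])
Fold: move[1]->R => URURU (positions: [(0, 0), (0, 1), (1, 1), (1, 2), (2, 2), (2, 3)])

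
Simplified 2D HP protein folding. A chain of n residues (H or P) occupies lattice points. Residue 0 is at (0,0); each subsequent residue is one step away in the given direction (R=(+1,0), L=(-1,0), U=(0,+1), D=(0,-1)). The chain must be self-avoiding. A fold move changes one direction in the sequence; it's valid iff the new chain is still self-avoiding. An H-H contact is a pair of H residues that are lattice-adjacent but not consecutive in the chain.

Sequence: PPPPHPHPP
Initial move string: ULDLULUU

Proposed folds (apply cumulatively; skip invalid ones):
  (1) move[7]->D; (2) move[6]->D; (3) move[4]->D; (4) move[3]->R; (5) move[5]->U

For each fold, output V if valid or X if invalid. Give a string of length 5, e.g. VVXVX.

Answer: XXVXX

Derivation:
Initial: ULDLULUU -> [(0, 0), (0, 1), (-1, 1), (-1, 0), (-2, 0), (-2, 1), (-3, 1), (-3, 2), (-3, 3)]
Fold 1: move[7]->D => ULDLULUD INVALID (collision), skipped
Fold 2: move[6]->D => ULDLULDU INVALID (collision), skipped
Fold 3: move[4]->D => ULDLDLUU VALID
Fold 4: move[3]->R => ULDRDLUU INVALID (collision), skipped
Fold 5: move[5]->U => ULDLDUUU INVALID (collision), skipped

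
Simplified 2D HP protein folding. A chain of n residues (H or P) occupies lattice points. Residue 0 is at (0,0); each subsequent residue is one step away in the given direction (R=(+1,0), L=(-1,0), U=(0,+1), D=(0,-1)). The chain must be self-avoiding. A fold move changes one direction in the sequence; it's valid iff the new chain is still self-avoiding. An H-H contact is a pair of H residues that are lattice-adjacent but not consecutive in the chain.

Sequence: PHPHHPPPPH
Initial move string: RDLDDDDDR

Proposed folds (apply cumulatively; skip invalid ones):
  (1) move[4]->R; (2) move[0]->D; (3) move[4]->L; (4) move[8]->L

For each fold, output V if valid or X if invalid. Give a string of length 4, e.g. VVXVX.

Initial: RDLDDDDDR -> [(0, 0), (1, 0), (1, -1), (0, -1), (0, -2), (0, -3), (0, -4), (0, -5), (0, -6), (1, -6)]
Fold 1: move[4]->R => RDLDRDDDR VALID
Fold 2: move[0]->D => DDLDRDDDR VALID
Fold 3: move[4]->L => DDLDLDDDR VALID
Fold 4: move[8]->L => DDLDLDDDL VALID

Answer: VVVV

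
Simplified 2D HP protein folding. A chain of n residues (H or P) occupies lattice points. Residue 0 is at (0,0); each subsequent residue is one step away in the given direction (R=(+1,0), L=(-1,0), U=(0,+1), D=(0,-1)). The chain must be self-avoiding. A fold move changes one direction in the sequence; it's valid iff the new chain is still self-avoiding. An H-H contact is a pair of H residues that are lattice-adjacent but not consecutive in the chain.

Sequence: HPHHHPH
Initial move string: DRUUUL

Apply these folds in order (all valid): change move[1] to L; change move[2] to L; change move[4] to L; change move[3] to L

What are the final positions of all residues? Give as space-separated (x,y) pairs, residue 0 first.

Answer: (0,0) (0,-1) (-1,-1) (-2,-1) (-3,-1) (-4,-1) (-5,-1)

Derivation:
Initial moves: DRUUUL
Fold: move[1]->L => DLUUUL (positions: [(0, 0), (0, -1), (-1, -1), (-1, 0), (-1, 1), (-1, 2), (-2, 2)])
Fold: move[2]->L => DLLUUL (positions: [(0, 0), (0, -1), (-1, -1), (-2, -1), (-2, 0), (-2, 1), (-3, 1)])
Fold: move[4]->L => DLLULL (positions: [(0, 0), (0, -1), (-1, -1), (-2, -1), (-2, 0), (-3, 0), (-4, 0)])
Fold: move[3]->L => DLLLLL (positions: [(0, 0), (0, -1), (-1, -1), (-2, -1), (-3, -1), (-4, -1), (-5, -1)])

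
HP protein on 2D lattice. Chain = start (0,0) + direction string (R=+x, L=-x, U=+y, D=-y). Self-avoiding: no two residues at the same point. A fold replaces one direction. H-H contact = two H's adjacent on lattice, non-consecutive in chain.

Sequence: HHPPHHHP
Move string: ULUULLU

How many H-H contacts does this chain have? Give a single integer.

Answer: 0

Derivation:
Positions: [(0, 0), (0, 1), (-1, 1), (-1, 2), (-1, 3), (-2, 3), (-3, 3), (-3, 4)]
No H-H contacts found.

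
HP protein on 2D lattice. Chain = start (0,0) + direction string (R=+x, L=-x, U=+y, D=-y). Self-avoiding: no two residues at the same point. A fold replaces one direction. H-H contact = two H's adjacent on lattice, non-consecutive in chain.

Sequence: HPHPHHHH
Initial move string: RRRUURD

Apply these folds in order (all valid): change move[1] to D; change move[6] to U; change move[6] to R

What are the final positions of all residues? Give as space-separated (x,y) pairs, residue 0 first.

Initial moves: RRRUURD
Fold: move[1]->D => RDRUURD (positions: [(0, 0), (1, 0), (1, -1), (2, -1), (2, 0), (2, 1), (3, 1), (3, 0)])
Fold: move[6]->U => RDRUURU (positions: [(0, 0), (1, 0), (1, -1), (2, -1), (2, 0), (2, 1), (3, 1), (3, 2)])
Fold: move[6]->R => RDRUURR (positions: [(0, 0), (1, 0), (1, -1), (2, -1), (2, 0), (2, 1), (3, 1), (4, 1)])

Answer: (0,0) (1,0) (1,-1) (2,-1) (2,0) (2,1) (3,1) (4,1)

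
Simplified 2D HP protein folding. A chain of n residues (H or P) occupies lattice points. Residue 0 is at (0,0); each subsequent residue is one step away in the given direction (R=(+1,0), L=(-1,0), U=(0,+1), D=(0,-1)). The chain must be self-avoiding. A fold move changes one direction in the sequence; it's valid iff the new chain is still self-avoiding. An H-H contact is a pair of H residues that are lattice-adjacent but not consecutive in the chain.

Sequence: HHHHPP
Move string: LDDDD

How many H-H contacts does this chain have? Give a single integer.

Positions: [(0, 0), (-1, 0), (-1, -1), (-1, -2), (-1, -3), (-1, -4)]
No H-H contacts found.

Answer: 0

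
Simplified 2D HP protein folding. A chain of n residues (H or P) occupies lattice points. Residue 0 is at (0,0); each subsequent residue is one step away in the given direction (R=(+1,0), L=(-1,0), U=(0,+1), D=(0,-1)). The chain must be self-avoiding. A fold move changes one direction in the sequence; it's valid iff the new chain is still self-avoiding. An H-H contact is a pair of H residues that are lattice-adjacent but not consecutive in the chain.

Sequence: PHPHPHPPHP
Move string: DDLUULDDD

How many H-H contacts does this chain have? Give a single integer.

Positions: [(0, 0), (0, -1), (0, -2), (-1, -2), (-1, -1), (-1, 0), (-2, 0), (-2, -1), (-2, -2), (-2, -3)]
H-H contact: residue 3 @(-1,-2) - residue 8 @(-2, -2)

Answer: 1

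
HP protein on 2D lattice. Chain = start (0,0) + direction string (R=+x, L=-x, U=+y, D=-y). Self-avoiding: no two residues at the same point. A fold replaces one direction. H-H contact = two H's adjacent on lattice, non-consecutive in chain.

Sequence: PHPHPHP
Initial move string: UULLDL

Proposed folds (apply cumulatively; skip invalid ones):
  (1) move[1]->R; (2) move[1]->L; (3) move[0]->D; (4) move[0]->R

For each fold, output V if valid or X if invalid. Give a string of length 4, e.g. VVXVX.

Initial: UULLDL -> [(0, 0), (0, 1), (0, 2), (-1, 2), (-2, 2), (-2, 1), (-3, 1)]
Fold 1: move[1]->R => URLLDL INVALID (collision), skipped
Fold 2: move[1]->L => ULLLDL VALID
Fold 3: move[0]->D => DLLLDL VALID
Fold 4: move[0]->R => RLLLDL INVALID (collision), skipped

Answer: XVVX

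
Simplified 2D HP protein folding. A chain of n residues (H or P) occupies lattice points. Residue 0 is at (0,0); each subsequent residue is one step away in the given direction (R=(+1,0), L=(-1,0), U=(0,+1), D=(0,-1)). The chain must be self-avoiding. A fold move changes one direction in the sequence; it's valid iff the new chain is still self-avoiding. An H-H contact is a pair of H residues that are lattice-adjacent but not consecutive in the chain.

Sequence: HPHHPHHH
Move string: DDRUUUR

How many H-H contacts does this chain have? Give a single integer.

Positions: [(0, 0), (0, -1), (0, -2), (1, -2), (1, -1), (1, 0), (1, 1), (2, 1)]
H-H contact: residue 0 @(0,0) - residue 5 @(1, 0)

Answer: 1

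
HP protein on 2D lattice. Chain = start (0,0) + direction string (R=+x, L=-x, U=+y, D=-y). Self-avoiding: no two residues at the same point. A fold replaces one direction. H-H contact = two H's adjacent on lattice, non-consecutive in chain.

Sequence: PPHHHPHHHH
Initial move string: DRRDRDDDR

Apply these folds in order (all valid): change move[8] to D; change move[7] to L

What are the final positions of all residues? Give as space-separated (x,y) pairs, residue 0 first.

Answer: (0,0) (0,-1) (1,-1) (2,-1) (2,-2) (3,-2) (3,-3) (3,-4) (2,-4) (2,-5)

Derivation:
Initial moves: DRRDRDDDR
Fold: move[8]->D => DRRDRDDDD (positions: [(0, 0), (0, -1), (1, -1), (2, -1), (2, -2), (3, -2), (3, -3), (3, -4), (3, -5), (3, -6)])
Fold: move[7]->L => DRRDRDDLD (positions: [(0, 0), (0, -1), (1, -1), (2, -1), (2, -2), (3, -2), (3, -3), (3, -4), (2, -4), (2, -5)])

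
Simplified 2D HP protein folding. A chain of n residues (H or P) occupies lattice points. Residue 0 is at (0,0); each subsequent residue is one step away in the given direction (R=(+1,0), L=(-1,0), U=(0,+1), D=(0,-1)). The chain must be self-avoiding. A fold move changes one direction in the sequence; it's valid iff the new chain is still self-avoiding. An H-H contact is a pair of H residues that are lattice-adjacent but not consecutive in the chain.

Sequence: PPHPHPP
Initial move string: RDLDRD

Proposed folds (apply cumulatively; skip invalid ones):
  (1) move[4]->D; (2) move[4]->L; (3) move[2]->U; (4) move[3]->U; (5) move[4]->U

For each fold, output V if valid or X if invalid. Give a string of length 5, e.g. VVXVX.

Answer: VVXXX

Derivation:
Initial: RDLDRD -> [(0, 0), (1, 0), (1, -1), (0, -1), (0, -2), (1, -2), (1, -3)]
Fold 1: move[4]->D => RDLDDD VALID
Fold 2: move[4]->L => RDLDLD VALID
Fold 3: move[2]->U => RDUDLD INVALID (collision), skipped
Fold 4: move[3]->U => RDLULD INVALID (collision), skipped
Fold 5: move[4]->U => RDLDUD INVALID (collision), skipped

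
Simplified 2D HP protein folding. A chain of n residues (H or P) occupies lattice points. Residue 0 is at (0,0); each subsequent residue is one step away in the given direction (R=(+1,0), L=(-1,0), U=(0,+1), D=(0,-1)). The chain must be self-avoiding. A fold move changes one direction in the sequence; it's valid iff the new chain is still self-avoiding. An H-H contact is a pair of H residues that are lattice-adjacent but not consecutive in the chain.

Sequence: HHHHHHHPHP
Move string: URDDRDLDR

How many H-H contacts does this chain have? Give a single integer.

Answer: 1

Derivation:
Positions: [(0, 0), (0, 1), (1, 1), (1, 0), (1, -1), (2, -1), (2, -2), (1, -2), (1, -3), (2, -3)]
H-H contact: residue 0 @(0,0) - residue 3 @(1, 0)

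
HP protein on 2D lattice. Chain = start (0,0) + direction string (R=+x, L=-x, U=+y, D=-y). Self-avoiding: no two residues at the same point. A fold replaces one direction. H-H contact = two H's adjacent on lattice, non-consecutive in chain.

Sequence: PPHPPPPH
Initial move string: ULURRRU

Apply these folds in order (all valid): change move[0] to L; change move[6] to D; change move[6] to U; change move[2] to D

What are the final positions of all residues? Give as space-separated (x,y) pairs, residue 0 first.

Answer: (0,0) (-1,0) (-2,0) (-2,-1) (-1,-1) (0,-1) (1,-1) (1,0)

Derivation:
Initial moves: ULURRRU
Fold: move[0]->L => LLURRRU (positions: [(0, 0), (-1, 0), (-2, 0), (-2, 1), (-1, 1), (0, 1), (1, 1), (1, 2)])
Fold: move[6]->D => LLURRRD (positions: [(0, 0), (-1, 0), (-2, 0), (-2, 1), (-1, 1), (0, 1), (1, 1), (1, 0)])
Fold: move[6]->U => LLURRRU (positions: [(0, 0), (-1, 0), (-2, 0), (-2, 1), (-1, 1), (0, 1), (1, 1), (1, 2)])
Fold: move[2]->D => LLDRRRU (positions: [(0, 0), (-1, 0), (-2, 0), (-2, -1), (-1, -1), (0, -1), (1, -1), (1, 0)])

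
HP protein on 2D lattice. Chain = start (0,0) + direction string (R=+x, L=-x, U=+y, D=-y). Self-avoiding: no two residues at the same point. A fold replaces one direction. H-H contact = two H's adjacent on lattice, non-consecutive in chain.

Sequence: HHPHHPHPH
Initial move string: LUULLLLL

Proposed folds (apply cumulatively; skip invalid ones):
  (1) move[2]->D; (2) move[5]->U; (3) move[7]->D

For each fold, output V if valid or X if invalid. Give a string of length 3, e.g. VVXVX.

Initial: LUULLLLL -> [(0, 0), (-1, 0), (-1, 1), (-1, 2), (-2, 2), (-3, 2), (-4, 2), (-5, 2), (-6, 2)]
Fold 1: move[2]->D => LUDLLLLL INVALID (collision), skipped
Fold 2: move[5]->U => LUULLULL VALID
Fold 3: move[7]->D => LUULLULD VALID

Answer: XVV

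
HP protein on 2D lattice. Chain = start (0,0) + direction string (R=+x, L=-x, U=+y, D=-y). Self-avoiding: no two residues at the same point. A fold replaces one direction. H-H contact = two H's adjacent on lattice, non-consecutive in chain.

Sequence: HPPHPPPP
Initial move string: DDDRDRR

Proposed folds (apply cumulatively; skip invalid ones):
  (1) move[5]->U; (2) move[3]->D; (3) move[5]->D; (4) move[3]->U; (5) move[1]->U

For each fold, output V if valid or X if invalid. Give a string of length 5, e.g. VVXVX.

Answer: XVVXX

Derivation:
Initial: DDDRDRR -> [(0, 0), (0, -1), (0, -2), (0, -3), (1, -3), (1, -4), (2, -4), (3, -4)]
Fold 1: move[5]->U => DDDRDUR INVALID (collision), skipped
Fold 2: move[3]->D => DDDDDRR VALID
Fold 3: move[5]->D => DDDDDDR VALID
Fold 4: move[3]->U => DDDUDDR INVALID (collision), skipped
Fold 5: move[1]->U => DUDDDDR INVALID (collision), skipped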